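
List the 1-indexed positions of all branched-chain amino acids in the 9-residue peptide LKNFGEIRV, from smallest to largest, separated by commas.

1, 7, 9

V, L, and I make up the branched-chain aliphatic group.
Matching residues: L1, I7, V9.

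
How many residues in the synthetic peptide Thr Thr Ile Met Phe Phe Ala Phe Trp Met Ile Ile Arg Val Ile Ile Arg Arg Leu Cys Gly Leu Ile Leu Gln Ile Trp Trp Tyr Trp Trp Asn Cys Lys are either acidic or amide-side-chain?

Acidic: D, E. Amide-side-chain: N, Q.
Acidic residues here: none (0).
Amide-side-chain residues here: Gln25, Asn32 (2).
The two groups share no amino acid, so total = 0 + 2 = 2.

2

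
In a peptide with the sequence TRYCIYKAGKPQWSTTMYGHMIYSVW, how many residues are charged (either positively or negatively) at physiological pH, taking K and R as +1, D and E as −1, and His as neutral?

3

Charged side chains at pH ~7.4: K, R (positive); D, E (negative).
Matching residues: R2, K7, K10.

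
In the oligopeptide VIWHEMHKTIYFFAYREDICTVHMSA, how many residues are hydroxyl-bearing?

5

The –OH-bearing residues are Ser, Thr (aliphatic alcohols), and Tyr (phenol).
Matching residues: T9, Y11, Y15, T21, S25.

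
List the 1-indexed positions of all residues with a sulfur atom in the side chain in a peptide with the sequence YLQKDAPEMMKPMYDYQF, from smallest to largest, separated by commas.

Cysteine (C, thiol) and methionine (M, thioether) are the two sulfur-containing amino acids.
Matching residues: M9, M10, M13.

9, 10, 13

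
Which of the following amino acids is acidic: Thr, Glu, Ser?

The acidic residues are Asp (D) and Glu (E), whose side chains end in a carboxylate group.
Of the listed options, only Glu belongs to this group.

Glu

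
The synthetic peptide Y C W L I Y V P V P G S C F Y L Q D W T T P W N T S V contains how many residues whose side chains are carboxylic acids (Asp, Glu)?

Matching residues: D18.

1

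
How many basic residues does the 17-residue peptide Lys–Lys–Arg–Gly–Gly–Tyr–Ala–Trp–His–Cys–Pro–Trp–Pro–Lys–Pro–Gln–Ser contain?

The basic amino acids are Lys (K), Arg (R), and His (H).
Matching residues: Lys1, Lys2, Arg3, His9, Lys14.

5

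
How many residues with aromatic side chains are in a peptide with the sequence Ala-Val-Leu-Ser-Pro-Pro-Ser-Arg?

F, W, and Y each carry an aromatic ring on the side chain.
None of the 8 residues belong to this group.

0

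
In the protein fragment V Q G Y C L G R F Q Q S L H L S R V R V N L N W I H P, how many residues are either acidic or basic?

5

Acidic: D, E. Basic: H, K, R.
Acidic residues here: none (0).
Basic residues here: R8, H14, R17, R19, H26 (5).
The two groups share no amino acid, so total = 0 + 5 = 5.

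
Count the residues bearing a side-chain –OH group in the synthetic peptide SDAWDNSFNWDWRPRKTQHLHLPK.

3

The –OH-bearing residues are Ser, Thr (aliphatic alcohols), and Tyr (phenol).
Matching residues: S1, S7, T17.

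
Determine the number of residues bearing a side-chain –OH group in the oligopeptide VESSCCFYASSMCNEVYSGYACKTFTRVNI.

The –OH-bearing residues are Ser, Thr (aliphatic alcohols), and Tyr (phenol).
Matching residues: S3, S4, Y8, S10, S11, Y17, S18, Y20, T24, T26.

10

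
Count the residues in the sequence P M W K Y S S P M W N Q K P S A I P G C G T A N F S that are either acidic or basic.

2

Acidic: D, E. Basic: H, K, R.
Acidic residues here: none (0).
Basic residues here: K4, K13 (2).
The two groups share no amino acid, so total = 0 + 2 = 2.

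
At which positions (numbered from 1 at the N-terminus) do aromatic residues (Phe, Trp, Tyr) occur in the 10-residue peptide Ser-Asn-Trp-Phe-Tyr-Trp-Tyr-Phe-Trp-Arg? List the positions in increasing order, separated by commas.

3, 4, 5, 6, 7, 8, 9

Matching residues: Trp3, Phe4, Tyr5, Trp6, Tyr7, Phe8, Trp9.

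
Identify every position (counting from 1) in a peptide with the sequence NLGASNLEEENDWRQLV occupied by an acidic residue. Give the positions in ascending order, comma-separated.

Matching residues: E8, E9, E10, D12.

8, 9, 10, 12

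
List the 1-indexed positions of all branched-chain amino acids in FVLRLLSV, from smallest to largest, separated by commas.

V, L, and I make up the branched-chain aliphatic group.
Matching residues: V2, L3, L5, L6, V8.

2, 3, 5, 6, 8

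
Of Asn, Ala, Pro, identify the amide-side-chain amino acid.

Asn

Asparagine (N) and glutamine (Q) have uncharged amide side chains.
Of the listed options, only Asn belongs to this group.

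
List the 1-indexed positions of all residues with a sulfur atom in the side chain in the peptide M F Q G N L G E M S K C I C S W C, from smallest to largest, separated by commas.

1, 9, 12, 14, 17

The sulfur-bearing residues are cysteine (–SH) and methionine (–S–CH₃).
Matching residues: M1, M9, C12, C14, C17.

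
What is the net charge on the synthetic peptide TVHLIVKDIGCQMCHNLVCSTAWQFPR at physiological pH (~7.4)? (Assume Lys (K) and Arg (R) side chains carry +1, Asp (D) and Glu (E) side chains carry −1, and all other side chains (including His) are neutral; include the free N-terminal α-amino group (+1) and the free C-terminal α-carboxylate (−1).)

Positive (K, R): K7, R27 → +2.
Negative (D, E): D8 → −1.
The N-terminus (+1) and C-terminus (−1) cancel.
Net charge = (+2) + (−1) = +1.

+1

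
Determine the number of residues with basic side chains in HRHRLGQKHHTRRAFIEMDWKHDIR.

12

Lysine (K), arginine (R), and histidine (H) have basic, nitrogen-containing side chains.
Matching residues: H1, R2, H3, R4, K8, H9, H10, R12, R13, K21, H22, R25.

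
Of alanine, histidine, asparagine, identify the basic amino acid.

The basic amino acids are Lys (K), Arg (R), and His (H).
Of the listed options, only histidine belongs to this group.

histidine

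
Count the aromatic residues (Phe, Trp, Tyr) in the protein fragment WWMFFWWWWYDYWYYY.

Matching residues: W1, W2, F4, F5, W6, W7, W8, W9, Y10, Y12, W13, Y14, Y15, Y16.

14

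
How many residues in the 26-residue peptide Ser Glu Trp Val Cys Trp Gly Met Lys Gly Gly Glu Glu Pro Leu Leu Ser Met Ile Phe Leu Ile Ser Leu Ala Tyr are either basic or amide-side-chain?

1

Basic: H, K, R. Amide-side-chain: N, Q.
Basic residues here: Lys9 (1).
Amide-side-chain residues here: none (0).
The two groups share no amino acid, so total = 1 + 0 = 1.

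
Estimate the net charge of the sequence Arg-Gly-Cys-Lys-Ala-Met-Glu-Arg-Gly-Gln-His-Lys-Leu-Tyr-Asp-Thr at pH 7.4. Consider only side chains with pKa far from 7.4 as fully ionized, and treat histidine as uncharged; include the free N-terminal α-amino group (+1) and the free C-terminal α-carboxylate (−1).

Near pH 7.4, K and R contribute +1 each, D and E contribute −1 each, and every other side chain (His included, as stated) is uncharged.
Positive (K, R): Arg1, Lys4, Arg8, Lys12 → +4.
Negative (D, E): Glu7, Asp15 → −2.
The N-terminus (+1) and C-terminus (−1) cancel.
Net charge = (+4) + (−2) = +2.

+2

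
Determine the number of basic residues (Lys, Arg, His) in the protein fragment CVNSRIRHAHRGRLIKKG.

8

Matching residues: R5, R7, H8, H10, R11, R13, K16, K17.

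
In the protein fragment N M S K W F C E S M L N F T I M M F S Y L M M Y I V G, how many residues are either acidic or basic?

Acidic: D, E. Basic: H, K, R.
Acidic residues here: E8 (1).
Basic residues here: K4 (1).
The two groups share no amino acid, so total = 1 + 1 = 2.

2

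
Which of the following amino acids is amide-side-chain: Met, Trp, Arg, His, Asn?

The amide-side-chain residues are Asn (N) and Gln (Q).
Of the listed options, only Asn belongs to this group.

Asn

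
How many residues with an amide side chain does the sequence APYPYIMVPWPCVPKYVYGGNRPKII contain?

Asparagine (N) and glutamine (Q) have uncharged amide side chains.
Matching residues: N21.

1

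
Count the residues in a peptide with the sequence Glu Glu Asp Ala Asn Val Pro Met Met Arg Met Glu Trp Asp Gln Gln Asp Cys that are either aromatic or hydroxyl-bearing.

Aromatic: F, W, Y. Hydroxyl-bearing: S, T, Y.
Aromatic residues here: Trp13 (1).
Hydroxyl-bearing residues here: none (0).
(Y belongs to both groups, but none appear in this sequence.) Total = 1 + 0 = 1.

1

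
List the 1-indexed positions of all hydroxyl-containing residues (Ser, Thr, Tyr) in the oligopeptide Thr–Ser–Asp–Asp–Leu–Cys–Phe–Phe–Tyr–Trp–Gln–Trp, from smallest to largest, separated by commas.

Matching residues: Thr1, Ser2, Tyr9.

1, 2, 9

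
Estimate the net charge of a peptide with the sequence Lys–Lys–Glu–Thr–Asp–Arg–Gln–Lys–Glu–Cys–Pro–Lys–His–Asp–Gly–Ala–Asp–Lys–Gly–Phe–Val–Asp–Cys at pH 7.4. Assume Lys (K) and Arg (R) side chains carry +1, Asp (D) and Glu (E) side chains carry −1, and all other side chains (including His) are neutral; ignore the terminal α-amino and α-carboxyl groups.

Positive (K, R): Lys1, Lys2, Arg6, Lys8, Lys12, Lys18 → +6.
Negative (D, E): Glu3, Asp5, Glu9, Asp14, Asp17, Asp22 → −6.
Net charge = (+6) + (−6) = 0.

0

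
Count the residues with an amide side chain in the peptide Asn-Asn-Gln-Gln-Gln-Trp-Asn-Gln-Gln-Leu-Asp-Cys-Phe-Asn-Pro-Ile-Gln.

10

The amide-side-chain residues are Asn (N) and Gln (Q).
Matching residues: Asn1, Asn2, Gln3, Gln4, Gln5, Asn7, Gln8, Gln9, Asn14, Gln17.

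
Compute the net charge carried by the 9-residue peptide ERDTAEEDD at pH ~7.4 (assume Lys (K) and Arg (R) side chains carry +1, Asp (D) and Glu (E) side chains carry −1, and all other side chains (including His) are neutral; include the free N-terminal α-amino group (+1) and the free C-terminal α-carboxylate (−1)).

-5

Positive (K, R): R2 → +1.
Negative (D, E): E1, D3, E6, E7, D8, D9 → −6.
The N-terminus (+1) and C-terminus (−1) cancel.
Net charge = (+1) + (−6) = −5.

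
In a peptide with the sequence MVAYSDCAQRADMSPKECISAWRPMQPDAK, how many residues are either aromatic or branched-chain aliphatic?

4

Aromatic: F, W, Y. Branched-chain aliphatic: I, L, V.
Aromatic residues here: Y4, W22 (2).
Branched-chain aliphatic residues here: V2, I19 (2).
The two groups share no amino acid, so total = 2 + 2 = 4.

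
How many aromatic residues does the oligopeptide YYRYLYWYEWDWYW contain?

The aromatic amino acids are Phe (F, benzyl), Trp (W, indole), and Tyr (Y, phenol).
Matching residues: Y1, Y2, Y4, Y6, W7, Y8, W10, W12, Y13, W14.

10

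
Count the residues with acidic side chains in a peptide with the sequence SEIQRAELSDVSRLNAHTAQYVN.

Aspartate (D) and glutamate (E) have carboxylic-acid side chains and are the acidic amino acids.
Matching residues: E2, E7, D10.

3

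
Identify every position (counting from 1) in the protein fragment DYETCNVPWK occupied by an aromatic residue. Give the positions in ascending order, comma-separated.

F, W, and Y each carry an aromatic ring on the side chain.
Matching residues: Y2, W9.

2, 9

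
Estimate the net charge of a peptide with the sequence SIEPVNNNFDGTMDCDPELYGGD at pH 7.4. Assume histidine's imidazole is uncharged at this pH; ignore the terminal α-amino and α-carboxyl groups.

At pH ~7.4 the Lys and Arg side chains are protonated (+1), the Asp and Glu side chains are deprotonated (−1), and with His taken as neutral all other side chains carry no charge.
Positive (K, R): none → +0.
Negative (D, E): E3, D10, D14, D16, E18, D23 → −6.
Net charge = (+0) + (−6) = −6.

-6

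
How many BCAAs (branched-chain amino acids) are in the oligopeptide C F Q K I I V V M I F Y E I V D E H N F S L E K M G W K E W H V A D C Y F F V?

10

Valine (V), leucine (L), and isoleucine (I) are the branched-chain amino acids.
Matching residues: I5, I6, V7, V8, I10, I14, V15, L22, V32, V39.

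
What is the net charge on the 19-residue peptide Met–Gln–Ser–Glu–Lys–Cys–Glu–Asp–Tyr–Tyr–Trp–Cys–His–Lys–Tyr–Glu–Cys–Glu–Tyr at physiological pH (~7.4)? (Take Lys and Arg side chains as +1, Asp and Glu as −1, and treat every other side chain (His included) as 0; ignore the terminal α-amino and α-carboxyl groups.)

-3

Positive (K, R): Lys5, Lys14 → +2.
Negative (D, E): Glu4, Glu7, Asp8, Glu16, Glu18 → −5.
Net charge = (+2) + (−5) = −3.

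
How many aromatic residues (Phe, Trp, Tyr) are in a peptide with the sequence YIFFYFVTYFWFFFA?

Matching residues: Y1, F3, F4, Y5, F6, Y9, F10, W11, F12, F13, F14.

11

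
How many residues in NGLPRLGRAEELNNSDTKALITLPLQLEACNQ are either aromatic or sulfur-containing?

1

Aromatic: F, W, Y. Sulfur-containing: C, M.
Aromatic residues here: none (0).
Sulfur-containing residues here: C30 (1).
The two groups share no amino acid, so total = 0 + 1 = 1.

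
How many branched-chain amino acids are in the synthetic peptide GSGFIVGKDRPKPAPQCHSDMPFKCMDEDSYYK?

The BCAAs are Val, Leu, and Ile — aliphatic side chains with a branch point.
Matching residues: I5, V6.

2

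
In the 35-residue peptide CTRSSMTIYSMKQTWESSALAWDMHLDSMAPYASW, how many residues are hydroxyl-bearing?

Serine (S), threonine (T), and tyrosine (Y) each carry a hydroxyl group on the side chain.
Matching residues: T2, S4, S5, T7, Y9, S10, T14, S17, S18, S28, Y32, S34.

12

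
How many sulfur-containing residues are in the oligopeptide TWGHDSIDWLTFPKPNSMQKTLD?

1

The sulfur-bearing residues are cysteine (–SH) and methionine (–S–CH₃).
Matching residues: M18.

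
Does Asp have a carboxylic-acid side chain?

Aspartate (D) and glutamate (E) have carboxylic-acid side chains and are the acidic amino acids.
Aspartate is in this group.

Yes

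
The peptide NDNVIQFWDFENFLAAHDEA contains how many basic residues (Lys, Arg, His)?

1

Matching residues: H17.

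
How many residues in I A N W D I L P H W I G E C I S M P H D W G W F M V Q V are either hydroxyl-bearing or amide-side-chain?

Hydroxyl-bearing: S, T, Y. Amide-side-chain: N, Q.
Hydroxyl-bearing residues here: S16 (1).
Amide-side-chain residues here: N3, Q27 (2).
The two groups share no amino acid, so total = 1 + 2 = 3.

3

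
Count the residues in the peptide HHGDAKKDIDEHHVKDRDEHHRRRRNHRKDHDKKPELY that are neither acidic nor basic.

8

Acidic: D, E. Basic: K, R, H. All other residues are neither.
Matching residues: G3, A5, I9, V14, N26, P35, L37, Y38.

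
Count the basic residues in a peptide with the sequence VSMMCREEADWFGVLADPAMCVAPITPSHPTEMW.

2

K, R, and H are the three residues with basic side chains (ε-amine, guanidinium, and imidazole respectively).
Matching residues: R6, H29.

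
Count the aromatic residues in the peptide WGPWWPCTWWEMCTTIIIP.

5

The aromatic amino acids are Phe (F, benzyl), Trp (W, indole), and Tyr (Y, phenol).
Matching residues: W1, W4, W5, W9, W10.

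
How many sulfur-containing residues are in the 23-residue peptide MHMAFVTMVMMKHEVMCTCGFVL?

8

Cysteine (C, thiol) and methionine (M, thioether) are the two sulfur-containing amino acids.
Matching residues: M1, M3, M8, M10, M11, M16, C17, C19.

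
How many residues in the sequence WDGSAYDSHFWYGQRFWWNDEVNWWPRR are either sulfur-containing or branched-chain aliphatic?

1

Sulfur-containing: C, M. Branched-chain aliphatic: I, L, V.
Sulfur-containing residues here: none (0).
Branched-chain aliphatic residues here: V22 (1).
The two groups share no amino acid, so total = 0 + 1 = 1.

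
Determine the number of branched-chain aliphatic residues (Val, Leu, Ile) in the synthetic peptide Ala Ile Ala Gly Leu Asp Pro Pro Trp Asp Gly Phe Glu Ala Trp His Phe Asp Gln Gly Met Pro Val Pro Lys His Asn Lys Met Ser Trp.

Matching residues: Ile2, Leu5, Val23.

3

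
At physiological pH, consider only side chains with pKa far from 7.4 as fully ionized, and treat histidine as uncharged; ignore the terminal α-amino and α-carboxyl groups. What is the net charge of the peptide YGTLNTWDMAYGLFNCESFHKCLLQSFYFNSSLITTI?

Near pH 7.4, K and R contribute +1 each, D and E contribute −1 each, and every other side chain (His included, as stated) is uncharged.
Positive (K, R): K21 → +1.
Negative (D, E): D8, E17 → −2.
Net charge = (+1) + (−2) = −1.

-1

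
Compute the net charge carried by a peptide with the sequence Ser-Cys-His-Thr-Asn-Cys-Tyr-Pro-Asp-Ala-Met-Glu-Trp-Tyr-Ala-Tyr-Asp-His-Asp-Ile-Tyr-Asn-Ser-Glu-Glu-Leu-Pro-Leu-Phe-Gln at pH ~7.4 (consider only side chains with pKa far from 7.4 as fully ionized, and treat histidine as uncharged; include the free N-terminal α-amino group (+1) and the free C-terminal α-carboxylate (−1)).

The side chains ionized at physiological pH are Lys/Arg (+1) and Asp/Glu (−1); with His treated as neutral, nothing else contributes.
Positive (K, R): none → +0.
Negative (D, E): Asp9, Glu12, Asp17, Asp19, Glu24, Glu25 → −6.
The N-terminus (+1) and C-terminus (−1) cancel.
Net charge = (+0) + (−6) = −6.

-6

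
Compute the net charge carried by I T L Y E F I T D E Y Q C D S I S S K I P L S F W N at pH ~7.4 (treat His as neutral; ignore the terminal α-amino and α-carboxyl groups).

The side chains ionized at physiological pH are Lys/Arg (+1) and Asp/Glu (−1); with His treated as neutral, nothing else contributes.
Positive (K, R): K19 → +1.
Negative (D, E): E5, D9, E10, D14 → −4.
Net charge = (+1) + (−4) = −3.

-3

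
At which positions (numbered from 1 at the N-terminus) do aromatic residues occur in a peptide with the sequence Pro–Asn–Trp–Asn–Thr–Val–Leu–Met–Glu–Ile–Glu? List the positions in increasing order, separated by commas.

3

The aromatic amino acids are Phe (F, benzyl), Trp (W, indole), and Tyr (Y, phenol).
Matching residues: Trp3.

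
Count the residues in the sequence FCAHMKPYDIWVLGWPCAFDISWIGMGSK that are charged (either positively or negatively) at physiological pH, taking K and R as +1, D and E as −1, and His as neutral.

4

Charged side chains at pH ~7.4: K, R (positive); D, E (negative).
Matching residues: K6, D9, D20, K29.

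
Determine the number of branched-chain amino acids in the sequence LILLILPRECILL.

9

V, L, and I make up the branched-chain aliphatic group.
Matching residues: L1, I2, L3, L4, I5, L6, I11, L12, L13.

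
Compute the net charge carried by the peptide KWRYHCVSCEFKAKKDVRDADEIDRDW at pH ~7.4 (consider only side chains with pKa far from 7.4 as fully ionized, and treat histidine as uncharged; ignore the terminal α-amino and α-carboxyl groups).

0

The side chains ionized at physiological pH are Lys/Arg (+1) and Asp/Glu (−1); with His treated as neutral, nothing else contributes.
Positive (K, R): K1, R3, K12, K14, K15, R18, R25 → +7.
Negative (D, E): E10, D16, D19, D21, E22, D24, D26 → −7.
Net charge = (+7) + (−7) = 0.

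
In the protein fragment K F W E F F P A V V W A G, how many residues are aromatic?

5

The aromatic amino acids are Phe (F, benzyl), Trp (W, indole), and Tyr (Y, phenol).
Matching residues: F2, W3, F5, F6, W11.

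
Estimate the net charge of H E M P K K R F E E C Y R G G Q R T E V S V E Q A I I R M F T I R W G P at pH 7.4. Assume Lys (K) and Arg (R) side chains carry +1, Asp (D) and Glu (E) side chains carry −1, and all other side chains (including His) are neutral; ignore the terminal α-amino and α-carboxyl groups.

Positive (K, R): K5, K6, R7, R13, R17, R28, R33 → +7.
Negative (D, E): E2, E9, E10, E19, E23 → −5.
Net charge = (+7) + (−5) = +2.

+2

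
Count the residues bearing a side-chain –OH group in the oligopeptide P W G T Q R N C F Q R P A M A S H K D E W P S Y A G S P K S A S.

Serine (S), threonine (T), and tyrosine (Y) each carry a hydroxyl group on the side chain.
Matching residues: T4, S16, S23, Y24, S27, S30, S32.

7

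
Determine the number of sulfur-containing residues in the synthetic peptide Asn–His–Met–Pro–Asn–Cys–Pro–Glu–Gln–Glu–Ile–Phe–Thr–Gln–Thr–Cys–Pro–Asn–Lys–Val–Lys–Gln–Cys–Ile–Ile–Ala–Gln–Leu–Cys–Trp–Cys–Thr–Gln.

Cysteine (C, thiol) and methionine (M, thioether) are the two sulfur-containing amino acids.
Matching residues: Met3, Cys6, Cys16, Cys23, Cys29, Cys31.

6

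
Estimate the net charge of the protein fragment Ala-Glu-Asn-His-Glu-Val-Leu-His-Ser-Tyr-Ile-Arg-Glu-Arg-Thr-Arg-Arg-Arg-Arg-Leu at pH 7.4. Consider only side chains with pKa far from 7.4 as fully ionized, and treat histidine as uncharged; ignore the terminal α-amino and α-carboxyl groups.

+3

At pH ~7.4 the Lys and Arg side chains are protonated (+1), the Asp and Glu side chains are deprotonated (−1), and with His taken as neutral all other side chains carry no charge.
Positive (K, R): Arg12, Arg14, Arg16, Arg17, Arg18, Arg19 → +6.
Negative (D, E): Glu2, Glu5, Glu13 → −3.
Net charge = (+6) + (−3) = +3.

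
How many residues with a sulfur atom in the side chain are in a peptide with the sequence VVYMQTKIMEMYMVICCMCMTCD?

The sulfur-bearing residues are cysteine (–SH) and methionine (–S–CH₃).
Matching residues: M4, M9, M11, M13, C16, C17, M18, C19, M20, C22.

10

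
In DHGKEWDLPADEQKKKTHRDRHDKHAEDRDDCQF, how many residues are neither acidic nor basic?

11

Acidic: D, E. Basic: K, R, H. All other residues are neither.
Matching residues: G3, W6, L8, P9, A10, Q13, T17, A26, C32, Q33, F34.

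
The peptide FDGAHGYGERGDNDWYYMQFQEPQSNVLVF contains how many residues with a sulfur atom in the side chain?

1

Only Cys (C) and Met (M) have a sulfur atom in the side chain.
Matching residues: M18.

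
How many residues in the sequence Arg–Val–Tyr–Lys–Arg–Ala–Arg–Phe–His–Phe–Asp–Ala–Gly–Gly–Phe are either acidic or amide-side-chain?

1

Acidic: D, E. Amide-side-chain: N, Q.
Acidic residues here: Asp11 (1).
Amide-side-chain residues here: none (0).
The two groups share no amino acid, so total = 1 + 0 = 1.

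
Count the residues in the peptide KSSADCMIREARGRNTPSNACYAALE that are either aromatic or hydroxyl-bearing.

5

Aromatic: F, W, Y. Hydroxyl-bearing: S, T, Y.
Aromatic residues here: Y22 (1).
Hydroxyl-bearing residues here: S2, S3, T16, S18, Y22 (5).
Y is in both groups, so the 1 Y residue must not be double-counted.
Total = 1 + 5 − 1 = 5.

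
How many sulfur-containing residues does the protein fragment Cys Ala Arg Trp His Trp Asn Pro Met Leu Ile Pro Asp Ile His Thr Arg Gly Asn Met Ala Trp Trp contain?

The sulfur-bearing residues are cysteine (–SH) and methionine (–S–CH₃).
Matching residues: Cys1, Met9, Met20.

3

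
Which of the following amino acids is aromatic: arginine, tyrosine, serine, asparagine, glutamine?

tyrosine

Phenylalanine (F), tryptophan (W), and tyrosine (Y) have aromatic ring side chains.
Of the listed options, only tyrosine belongs to this group.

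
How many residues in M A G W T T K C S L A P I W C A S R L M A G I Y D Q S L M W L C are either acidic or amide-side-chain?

2

Acidic: D, E. Amide-side-chain: N, Q.
Acidic residues here: D25 (1).
Amide-side-chain residues here: Q26 (1).
The two groups share no amino acid, so total = 1 + 1 = 2.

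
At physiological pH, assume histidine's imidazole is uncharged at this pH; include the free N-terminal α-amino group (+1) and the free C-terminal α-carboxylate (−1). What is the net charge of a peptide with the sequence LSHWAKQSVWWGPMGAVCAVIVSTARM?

+2

At pH ~7.4 the Lys and Arg side chains are protonated (+1), the Asp and Glu side chains are deprotonated (−1), and with His taken as neutral all other side chains carry no charge.
Positive (K, R): K6, R26 → +2.
Negative (D, E): none → −0.
The N-terminus (+1) and C-terminus (−1) cancel.
Net charge = (+2) + (−0) = +2.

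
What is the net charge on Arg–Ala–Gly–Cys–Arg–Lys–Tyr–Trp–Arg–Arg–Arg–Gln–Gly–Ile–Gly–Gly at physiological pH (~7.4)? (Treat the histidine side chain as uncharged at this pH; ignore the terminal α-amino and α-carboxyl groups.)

At pH ~7.4 the Lys and Arg side chains are protonated (+1), the Asp and Glu side chains are deprotonated (−1), and with His taken as neutral all other side chains carry no charge.
Positive (K, R): Arg1, Arg5, Lys6, Arg9, Arg10, Arg11 → +6.
Negative (D, E): none → −0.
Net charge = (+6) + (−0) = +6.

+6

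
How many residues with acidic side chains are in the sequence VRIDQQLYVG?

Aspartate (D) and glutamate (E) have carboxylic-acid side chains and are the acidic amino acids.
Matching residues: D4.

1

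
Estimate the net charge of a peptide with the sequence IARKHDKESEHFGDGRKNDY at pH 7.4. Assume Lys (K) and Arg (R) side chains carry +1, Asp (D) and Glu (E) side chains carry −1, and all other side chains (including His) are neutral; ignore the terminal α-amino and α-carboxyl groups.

0

Positive (K, R): R3, K4, K7, R16, K17 → +5.
Negative (D, E): D6, E8, E10, D14, D19 → −5.
Net charge = (+5) + (−5) = 0.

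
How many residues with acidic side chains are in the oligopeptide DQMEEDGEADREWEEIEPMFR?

Only D (aspartate) and E (glutamate) carry a side-chain carboxylic acid.
Matching residues: D1, E4, E5, D6, E8, D10, E12, E14, E15, E17.

10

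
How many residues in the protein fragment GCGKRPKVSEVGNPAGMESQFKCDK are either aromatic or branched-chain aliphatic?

3

Aromatic: F, W, Y. Branched-chain aliphatic: I, L, V.
Aromatic residues here: F21 (1).
Branched-chain aliphatic residues here: V8, V11 (2).
The two groups share no amino acid, so total = 1 + 2 = 3.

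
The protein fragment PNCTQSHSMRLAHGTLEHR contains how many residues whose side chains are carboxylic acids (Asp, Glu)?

Matching residues: E17.

1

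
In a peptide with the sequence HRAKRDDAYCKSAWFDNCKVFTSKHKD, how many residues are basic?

The basic amino acids are Lys (K), Arg (R), and His (H).
Matching residues: H1, R2, K4, R5, K11, K19, K24, H25, K26.

9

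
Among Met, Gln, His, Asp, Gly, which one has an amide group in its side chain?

Asparagine (N) and glutamine (Q) have uncharged amide side chains.
Of the listed options, only Gln belongs to this group.

Gln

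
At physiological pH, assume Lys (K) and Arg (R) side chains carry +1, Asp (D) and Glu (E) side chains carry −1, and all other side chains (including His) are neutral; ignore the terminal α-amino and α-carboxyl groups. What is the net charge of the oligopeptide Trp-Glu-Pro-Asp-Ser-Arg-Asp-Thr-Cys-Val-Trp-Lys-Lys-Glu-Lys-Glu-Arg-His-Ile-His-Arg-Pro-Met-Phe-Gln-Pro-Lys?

+2

Positive (K, R): Arg6, Lys12, Lys13, Lys15, Arg17, Arg21, Lys27 → +7.
Negative (D, E): Glu2, Asp4, Asp7, Glu14, Glu16 → −5.
Net charge = (+7) + (−5) = +2.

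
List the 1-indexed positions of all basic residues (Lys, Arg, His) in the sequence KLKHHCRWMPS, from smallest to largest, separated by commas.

1, 3, 4, 5, 7

Matching residues: K1, K3, H4, H5, R7.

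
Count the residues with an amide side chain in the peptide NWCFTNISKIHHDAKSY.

2

Only N (asparagine) and Q (glutamine) carry a side-chain carboxamide.
Matching residues: N1, N6.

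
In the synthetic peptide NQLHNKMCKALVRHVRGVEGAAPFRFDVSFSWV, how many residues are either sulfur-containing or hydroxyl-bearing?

4

Sulfur-containing: C, M. Hydroxyl-bearing: S, T, Y.
Sulfur-containing residues here: M7, C8 (2).
Hydroxyl-bearing residues here: S29, S31 (2).
The two groups share no amino acid, so total = 2 + 2 = 4.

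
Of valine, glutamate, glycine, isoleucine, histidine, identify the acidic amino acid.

Only D (aspartate) and E (glutamate) carry a side-chain carboxylic acid.
Of the listed options, only glutamate belongs to this group.

glutamate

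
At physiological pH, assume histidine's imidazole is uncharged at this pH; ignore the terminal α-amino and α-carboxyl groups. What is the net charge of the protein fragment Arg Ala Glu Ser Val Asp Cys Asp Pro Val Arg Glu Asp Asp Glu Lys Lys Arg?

At pH ~7.4 the Lys and Arg side chains are protonated (+1), the Asp and Glu side chains are deprotonated (−1), and with His taken as neutral all other side chains carry no charge.
Positive (K, R): Arg1, Arg11, Lys16, Lys17, Arg18 → +5.
Negative (D, E): Glu3, Asp6, Asp8, Glu12, Asp13, Asp14, Glu15 → −7.
Net charge = (+5) + (−7) = −2.

-2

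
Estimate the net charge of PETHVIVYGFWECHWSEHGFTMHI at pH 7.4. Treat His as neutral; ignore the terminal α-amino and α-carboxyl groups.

-3

The side chains ionized at physiological pH are Lys/Arg (+1) and Asp/Glu (−1); with His treated as neutral, nothing else contributes.
Positive (K, R): none → +0.
Negative (D, E): E2, E12, E17 → −3.
Net charge = (+0) + (−3) = −3.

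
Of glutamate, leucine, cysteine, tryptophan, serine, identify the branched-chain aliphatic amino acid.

leucine

The BCAAs are Val, Leu, and Ile — aliphatic side chains with a branch point.
Of the listed options, only leucine belongs to this group.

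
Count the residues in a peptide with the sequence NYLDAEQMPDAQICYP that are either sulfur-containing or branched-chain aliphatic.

Sulfur-containing: C, M. Branched-chain aliphatic: I, L, V.
Sulfur-containing residues here: M8, C14 (2).
Branched-chain aliphatic residues here: L3, I13 (2).
The two groups share no amino acid, so total = 2 + 2 = 4.

4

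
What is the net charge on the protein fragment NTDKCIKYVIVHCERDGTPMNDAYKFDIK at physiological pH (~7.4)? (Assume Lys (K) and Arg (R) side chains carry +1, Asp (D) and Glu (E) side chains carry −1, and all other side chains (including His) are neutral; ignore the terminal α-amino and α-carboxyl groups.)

0

Positive (K, R): K4, K7, R15, K25, K29 → +5.
Negative (D, E): D3, E14, D16, D22, D27 → −5.
Net charge = (+5) + (−5) = 0.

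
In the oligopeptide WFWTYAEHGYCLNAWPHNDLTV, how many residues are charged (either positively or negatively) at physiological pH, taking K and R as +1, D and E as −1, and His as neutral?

2

Charged side chains at pH ~7.4: K, R (positive); D, E (negative).
Matching residues: E7, D19.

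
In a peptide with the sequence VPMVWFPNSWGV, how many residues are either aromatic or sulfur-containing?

4

Aromatic: F, W, Y. Sulfur-containing: C, M.
Aromatic residues here: W5, F6, W10 (3).
Sulfur-containing residues here: M3 (1).
The two groups share no amino acid, so total = 3 + 1 = 4.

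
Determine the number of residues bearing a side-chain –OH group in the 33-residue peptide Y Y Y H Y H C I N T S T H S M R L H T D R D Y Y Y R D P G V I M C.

S, T, and Y are the three residues with a side-chain hydroxyl.
Matching residues: Y1, Y2, Y3, Y5, T10, S11, T12, S14, T19, Y23, Y24, Y25.

12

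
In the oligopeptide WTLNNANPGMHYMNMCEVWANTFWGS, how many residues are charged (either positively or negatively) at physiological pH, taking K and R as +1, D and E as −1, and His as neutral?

1

Charged side chains at pH ~7.4: K, R (positive); D, E (negative).
Matching residues: E17.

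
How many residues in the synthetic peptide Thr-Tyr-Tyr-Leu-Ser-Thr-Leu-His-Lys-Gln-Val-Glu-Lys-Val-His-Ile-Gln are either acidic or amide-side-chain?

Acidic: D, E. Amide-side-chain: N, Q.
Acidic residues here: Glu12 (1).
Amide-side-chain residues here: Gln10, Gln17 (2).
The two groups share no amino acid, so total = 1 + 2 = 3.

3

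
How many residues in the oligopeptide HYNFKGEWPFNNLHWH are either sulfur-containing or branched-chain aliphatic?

Sulfur-containing: C, M. Branched-chain aliphatic: I, L, V.
Sulfur-containing residues here: none (0).
Branched-chain aliphatic residues here: L13 (1).
The two groups share no amino acid, so total = 0 + 1 = 1.

1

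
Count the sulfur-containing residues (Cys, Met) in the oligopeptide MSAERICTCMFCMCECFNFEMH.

9

Matching residues: M1, C7, C9, M10, C12, M13, C14, C16, M21.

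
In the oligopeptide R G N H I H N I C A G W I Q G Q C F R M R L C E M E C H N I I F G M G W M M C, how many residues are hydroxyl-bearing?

0

Serine (S), threonine (T), and tyrosine (Y) each carry a hydroxyl group on the side chain.
None of the 39 residues belong to this group.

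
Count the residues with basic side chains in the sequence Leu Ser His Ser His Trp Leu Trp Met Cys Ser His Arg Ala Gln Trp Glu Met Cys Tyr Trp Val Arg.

5

The basic amino acids are Lys (K), Arg (R), and His (H).
Matching residues: His3, His5, His12, Arg13, Arg23.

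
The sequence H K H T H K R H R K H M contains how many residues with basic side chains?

10

K, R, and H are the three residues with basic side chains (ε-amine, guanidinium, and imidazole respectively).
Matching residues: H1, K2, H3, H5, K6, R7, H8, R9, K10, H11.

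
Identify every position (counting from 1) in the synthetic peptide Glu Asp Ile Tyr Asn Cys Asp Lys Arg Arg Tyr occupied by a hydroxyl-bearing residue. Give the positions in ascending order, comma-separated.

S, T, and Y are the three residues with a side-chain hydroxyl.
Matching residues: Tyr4, Tyr11.

4, 11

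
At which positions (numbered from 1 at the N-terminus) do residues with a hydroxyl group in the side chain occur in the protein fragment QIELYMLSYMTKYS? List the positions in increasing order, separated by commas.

Serine (S), threonine (T), and tyrosine (Y) each carry a hydroxyl group on the side chain.
Matching residues: Y5, S8, Y9, T11, Y13, S14.

5, 8, 9, 11, 13, 14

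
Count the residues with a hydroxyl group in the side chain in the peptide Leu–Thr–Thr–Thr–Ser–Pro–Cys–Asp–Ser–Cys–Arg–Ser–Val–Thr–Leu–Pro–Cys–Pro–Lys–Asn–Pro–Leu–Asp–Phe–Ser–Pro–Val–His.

The –OH-bearing residues are Ser, Thr (aliphatic alcohols), and Tyr (phenol).
Matching residues: Thr2, Thr3, Thr4, Ser5, Ser9, Ser12, Thr14, Ser25.

8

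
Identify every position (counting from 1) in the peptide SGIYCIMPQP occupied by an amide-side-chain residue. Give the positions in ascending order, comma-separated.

9

Matching residues: Q9.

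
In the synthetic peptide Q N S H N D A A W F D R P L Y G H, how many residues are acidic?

2

The acidic residues are Asp (D) and Glu (E), whose side chains end in a carboxylate group.
Matching residues: D6, D11.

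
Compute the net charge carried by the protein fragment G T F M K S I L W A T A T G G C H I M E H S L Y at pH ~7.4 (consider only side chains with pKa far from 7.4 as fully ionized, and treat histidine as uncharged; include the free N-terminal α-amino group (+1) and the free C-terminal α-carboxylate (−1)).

Near pH 7.4, K and R contribute +1 each, D and E contribute −1 each, and every other side chain (His included, as stated) is uncharged.
Positive (K, R): K5 → +1.
Negative (D, E): E20 → −1.
The N-terminus (+1) and C-terminus (−1) cancel.
Net charge = (+1) + (−1) = 0.

0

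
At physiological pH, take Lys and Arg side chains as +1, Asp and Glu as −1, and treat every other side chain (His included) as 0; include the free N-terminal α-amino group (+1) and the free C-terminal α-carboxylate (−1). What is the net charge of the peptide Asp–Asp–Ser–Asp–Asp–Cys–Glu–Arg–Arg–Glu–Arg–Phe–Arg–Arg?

-1

Positive (K, R): Arg8, Arg9, Arg11, Arg13, Arg14 → +5.
Negative (D, E): Asp1, Asp2, Asp4, Asp5, Glu7, Glu10 → −6.
The N-terminus (+1) and C-terminus (−1) cancel.
Net charge = (+5) + (−6) = −1.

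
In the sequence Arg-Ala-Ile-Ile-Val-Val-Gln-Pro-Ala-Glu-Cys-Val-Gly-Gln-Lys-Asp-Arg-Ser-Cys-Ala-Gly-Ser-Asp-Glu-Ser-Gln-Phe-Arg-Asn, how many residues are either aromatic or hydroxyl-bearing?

4

Aromatic: F, W, Y. Hydroxyl-bearing: S, T, Y.
Aromatic residues here: Phe27 (1).
Hydroxyl-bearing residues here: Ser18, Ser22, Ser25 (3).
(Y belongs to both groups, but none appear in this sequence.) Total = 1 + 3 = 4.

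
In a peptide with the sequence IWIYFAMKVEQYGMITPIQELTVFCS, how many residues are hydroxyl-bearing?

S, T, and Y are the three residues with a side-chain hydroxyl.
Matching residues: Y4, Y12, T16, T22, S26.

5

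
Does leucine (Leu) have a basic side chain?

The basic amino acids are Lys (K), Arg (R), and His (H).
Leucine is not in this group.

No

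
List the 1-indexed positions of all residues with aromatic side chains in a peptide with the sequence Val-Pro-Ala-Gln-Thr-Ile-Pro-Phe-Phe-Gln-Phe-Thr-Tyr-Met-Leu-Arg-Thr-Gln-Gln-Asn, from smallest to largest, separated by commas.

8, 9, 11, 13

Phenylalanine (F), tryptophan (W), and tyrosine (Y) have aromatic ring side chains.
Matching residues: Phe8, Phe9, Phe11, Tyr13.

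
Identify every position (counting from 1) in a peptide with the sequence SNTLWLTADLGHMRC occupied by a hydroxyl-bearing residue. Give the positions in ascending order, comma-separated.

S, T, and Y are the three residues with a side-chain hydroxyl.
Matching residues: S1, T3, T7.

1, 3, 7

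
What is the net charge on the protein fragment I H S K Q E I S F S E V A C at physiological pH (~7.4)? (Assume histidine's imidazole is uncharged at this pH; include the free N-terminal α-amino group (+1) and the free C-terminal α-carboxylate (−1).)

-1

Near pH 7.4, K and R contribute +1 each, D and E contribute −1 each, and every other side chain (His included, as stated) is uncharged.
Positive (K, R): K4 → +1.
Negative (D, E): E6, E11 → −2.
The N-terminus (+1) and C-terminus (−1) cancel.
Net charge = (+1) + (−2) = −1.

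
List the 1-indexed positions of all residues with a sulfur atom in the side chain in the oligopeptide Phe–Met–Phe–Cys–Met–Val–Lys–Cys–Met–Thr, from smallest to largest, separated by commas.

Only Cys (C) and Met (M) have a sulfur atom in the side chain.
Matching residues: Met2, Cys4, Met5, Cys8, Met9.

2, 4, 5, 8, 9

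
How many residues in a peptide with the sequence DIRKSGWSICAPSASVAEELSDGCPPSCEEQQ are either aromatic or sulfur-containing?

Aromatic: F, W, Y. Sulfur-containing: C, M.
Aromatic residues here: W7 (1).
Sulfur-containing residues here: C10, C24, C28 (3).
The two groups share no amino acid, so total = 1 + 3 = 4.

4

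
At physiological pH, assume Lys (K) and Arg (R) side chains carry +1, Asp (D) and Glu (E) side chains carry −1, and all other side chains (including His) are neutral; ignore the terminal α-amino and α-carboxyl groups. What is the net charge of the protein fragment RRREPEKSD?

Positive (K, R): R1, R2, R3, K7 → +4.
Negative (D, E): E4, E6, D9 → −3.
Net charge = (+4) + (−3) = +1.

+1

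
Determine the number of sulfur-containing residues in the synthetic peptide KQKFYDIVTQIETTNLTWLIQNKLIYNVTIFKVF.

The sulfur-bearing residues are cysteine (–SH) and methionine (–S–CH₃).
None of the 34 residues belong to this group.

0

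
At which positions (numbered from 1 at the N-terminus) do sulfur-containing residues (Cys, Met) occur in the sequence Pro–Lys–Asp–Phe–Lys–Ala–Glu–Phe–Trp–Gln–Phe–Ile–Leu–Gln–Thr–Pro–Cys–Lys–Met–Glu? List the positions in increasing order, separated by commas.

Matching residues: Cys17, Met19.

17, 19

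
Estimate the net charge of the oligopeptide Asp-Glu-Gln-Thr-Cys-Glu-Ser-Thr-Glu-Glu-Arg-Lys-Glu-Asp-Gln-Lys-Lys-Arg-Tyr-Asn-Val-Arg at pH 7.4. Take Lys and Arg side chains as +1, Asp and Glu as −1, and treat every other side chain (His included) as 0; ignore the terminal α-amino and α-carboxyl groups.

-1

Positive (K, R): Arg11, Lys12, Lys16, Lys17, Arg18, Arg22 → +6.
Negative (D, E): Asp1, Glu2, Glu6, Glu9, Glu10, Glu13, Asp14 → −7.
Net charge = (+6) + (−7) = −1.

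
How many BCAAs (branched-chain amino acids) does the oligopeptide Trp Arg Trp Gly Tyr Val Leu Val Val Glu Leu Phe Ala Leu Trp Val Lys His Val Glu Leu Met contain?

9

The BCAAs are Val, Leu, and Ile — aliphatic side chains with a branch point.
Matching residues: Val6, Leu7, Val8, Val9, Leu11, Leu14, Val16, Val19, Leu21.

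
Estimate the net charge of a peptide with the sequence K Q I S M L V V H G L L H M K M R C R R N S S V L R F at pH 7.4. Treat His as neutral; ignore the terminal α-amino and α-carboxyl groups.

+6

The side chains ionized at physiological pH are Lys/Arg (+1) and Asp/Glu (−1); with His treated as neutral, nothing else contributes.
Positive (K, R): K1, K15, R17, R19, R20, R26 → +6.
Negative (D, E): none → −0.
Net charge = (+6) + (−0) = +6.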